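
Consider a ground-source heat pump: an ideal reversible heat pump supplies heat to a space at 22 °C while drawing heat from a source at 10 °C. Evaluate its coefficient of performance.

COP_HP ≈ 24.6

T_H = 22 °C → 22 + 273.15 = 295.15 K.
T_C = 10 °C → 10 + 273.15 = 283.15 K.
Reversible heating COP: COP_HP = T_H/(T_H − T_C) = 295.15/(295.15 − 283.15) = 24.6.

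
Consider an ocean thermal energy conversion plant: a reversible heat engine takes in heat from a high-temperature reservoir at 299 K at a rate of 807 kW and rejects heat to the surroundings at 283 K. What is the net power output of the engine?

Ẇ ≈ 43.18 kW

η_rev = 1 − T_C/T_H = 1 − 283.00/299.00 = 0.0535.
W = η·Q_H = 0.0535 × 807 = 43.18 kW.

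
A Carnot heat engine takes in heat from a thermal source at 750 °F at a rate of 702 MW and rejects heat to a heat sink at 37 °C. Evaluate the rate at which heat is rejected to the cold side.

T_H = 750 °F → (750 − 32) × 5/9 = 398.89 °C = 672.04 K.
T_C = 37 °C → 37 + 273.15 = 310.15 K.
For a reversible engine, η = 1 − T_C/T_H = 1 − 310.15/672.04 = 0.5385.
For a reversible cycle Q_C/Q_H = T_C/T_H, so Q_C = 702 × 310.15/672.04 = 324.0 MW.

Q̇_C ≈ 324.0 MW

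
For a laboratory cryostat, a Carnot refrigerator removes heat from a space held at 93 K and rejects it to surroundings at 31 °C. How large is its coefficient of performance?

COP_R ≈ 0.440

T_H = 31 °C → 31 + 273.15 = 304.15 K.
The reversible coefficient of performance is COP_R = T_C/(T_H − T_C) = 93.00/(304.15 − 93.00) = 0.440.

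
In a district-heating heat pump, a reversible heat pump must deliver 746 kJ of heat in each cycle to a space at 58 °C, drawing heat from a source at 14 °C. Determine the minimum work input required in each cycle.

T_H = 58 °C → 58 + 273.15 = 331.15 K.
T_C = 14 °C → 14 + 273.15 = 287.15 K.
For a reversible heat pump, COP_HP = T_H/(T_H − T_C) = 331.15/44.00 = 7.5261.
W = Q_H/COP_HP = 746/7.5261 = 99.12 kJ.

W_in ≈ 99.12 kJ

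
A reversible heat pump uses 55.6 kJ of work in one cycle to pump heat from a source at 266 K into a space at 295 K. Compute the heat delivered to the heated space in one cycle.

Q_H ≈ 566 kJ

For a reversible heat pump, COP_HP = T_H/(T_H − T_C) = 295.00/29.00 = 10.1724.
Q_H = COP_HP · W = 10.1724 × 55.6 = 566 kJ.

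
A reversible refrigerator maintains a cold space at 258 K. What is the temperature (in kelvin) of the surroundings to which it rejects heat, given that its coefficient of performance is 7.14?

T_H ≈ 294 K

COP_R = T_C/(T_H − T_C) ⇒ T_H = T_C·(1 + 1/COP_R) = 258.00 × (1 + 1/7.14) = 294 K.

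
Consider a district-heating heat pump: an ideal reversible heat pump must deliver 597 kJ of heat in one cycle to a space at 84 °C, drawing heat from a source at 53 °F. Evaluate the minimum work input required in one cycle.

W_in ≈ 120.9 kJ

T_H = 84 °C → 84 + 273.15 = 357.15 K.
T_C = 53 °F → (53 − 32) × 5/9 = 11.67 °C = 284.82 K.
For a reversible heat pump, COP_HP = T_H/(T_H − T_C) = 357.15/72.33 = 4.9376.
W = Q_H/COP_HP = 597/4.9376 = 120.9 kJ.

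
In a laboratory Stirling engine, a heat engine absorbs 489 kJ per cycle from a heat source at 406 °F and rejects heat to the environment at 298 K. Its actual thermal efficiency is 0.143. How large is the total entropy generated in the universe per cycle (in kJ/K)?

ΔS_univ ≈ 0.3895 kJ/K

T_H = 406 °F → (406 − 32) × 5/9 = 207.78 °C = 480.93 K.
W = η·Q_H = 0.143 × 489 = 69.93 kJ, so Q_C = Q_H − W = 419.1 kJ.
Reservoir entropy changes: ΔS_H = −Q_H/T_H = −489/480.93 = -1.017 kJ/K and ΔS_C = +Q_C/T_C = 419.1/298.00 = 1.406 kJ/K.
ΔS_univ = −Q_H/T_H + Q_C/T_C = 0.3895 kJ/K (> 0, since η = 0.143 < η_Carnot = 0.380).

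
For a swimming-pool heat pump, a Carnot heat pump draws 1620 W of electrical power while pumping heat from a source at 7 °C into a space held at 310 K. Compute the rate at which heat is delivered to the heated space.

T_C = 7 °C → 7 + 273.15 = 280.15 K.
For a reversible heat pump, COP_HP = T_H/(T_H − T_C) = 310.00/29.85 = 10.3853.
Q_H = COP_HP · W = 10.3853 × 1620 = 16820 W.

Q̇_H ≈ 16820 W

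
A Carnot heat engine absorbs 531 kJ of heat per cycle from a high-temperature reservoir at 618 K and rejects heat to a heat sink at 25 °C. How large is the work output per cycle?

T_C = 25 °C → 25 + 273.15 = 298.15 K.
The Carnot efficiency is η = 1 − T_C/T_H = 1 − 298.15/618.00 = 0.5176.
W = η·Q_H = 0.5176 × 531 = 275 kJ.

W ≈ 275 kJ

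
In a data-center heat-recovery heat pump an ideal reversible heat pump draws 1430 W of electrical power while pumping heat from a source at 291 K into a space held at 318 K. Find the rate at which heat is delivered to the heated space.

Q̇_H ≈ 16800 W

The Carnot heat-pump COP is COP_HP = T_H/(T_H − T_C) = 318.00/27.00 = 11.7778.
Q_H = COP_HP · W = 11.7778 × 1430 = 16800 W.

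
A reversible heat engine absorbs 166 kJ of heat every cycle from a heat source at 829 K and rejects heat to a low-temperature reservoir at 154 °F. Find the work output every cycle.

T_C = 154 °F → (154 − 32) × 5/9 = 67.78 °C = 340.93 K.
Since the cycle is reversible, η = 1 − T_C/T_H = 1 − 340.93/829.00 = 0.5887.
W = η·Q_H = 0.5887 × 166 = 97.7 kJ.

W ≈ 97.7 kJ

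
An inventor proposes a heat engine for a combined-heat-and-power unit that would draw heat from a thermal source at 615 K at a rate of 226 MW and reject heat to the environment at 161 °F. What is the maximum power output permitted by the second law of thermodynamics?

Ẇ_max ≈ 99.3 MW

T_C = 161 °F → (161 − 32) × 5/9 = 71.67 °C = 344.82 K.
No engine can exceed the Carnot limit: η_max = 1 − T_C/T_H = 1 − 344.82/615.00 = 0.4393.
W_max = η_max · Q_H = 0.4393 × 226 = 99.3 MW.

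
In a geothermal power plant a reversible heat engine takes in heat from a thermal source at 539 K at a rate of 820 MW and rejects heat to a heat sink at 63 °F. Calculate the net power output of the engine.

Ẇ ≈ 378 MW

T_C = 63 °F → (63 − 32) × 5/9 = 17.22 °C = 290.37 K.
For a reversible engine, η = 1 − T_C/T_H = 1 − 290.37/539.00 = 0.4613.
W = η·Q_H = 0.4613 × 820 = 378 MW.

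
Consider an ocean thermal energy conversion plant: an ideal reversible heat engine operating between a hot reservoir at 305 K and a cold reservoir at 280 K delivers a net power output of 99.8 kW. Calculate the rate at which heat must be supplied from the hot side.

Q̇_H ≈ 1220 kW

The Carnot efficiency is η = 1 − T_C/T_H = 1 − 280.00/305.00 = 0.0820.
Q_H = W/η = 99.8/0.0820 = 1220 kW.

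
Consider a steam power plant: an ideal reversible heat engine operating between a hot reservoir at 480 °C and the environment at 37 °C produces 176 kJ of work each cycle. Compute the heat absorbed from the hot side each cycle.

T_H = 480 °C → 480 + 273.15 = 753.15 K.
T_C = 37 °C → 37 + 273.15 = 310.15 K.
For a reversible engine, η = 1 − T_C/T_H = 1 − 310.15/753.15 = 0.5882.
Q_H = W/η = 176/0.5882 = 299 kJ.

Q_H ≈ 299 kJ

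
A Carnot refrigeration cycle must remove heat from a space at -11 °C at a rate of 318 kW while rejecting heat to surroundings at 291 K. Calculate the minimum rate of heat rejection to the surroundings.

T_C = -11 °C → -11 + 273.15 = 262.15 K.
For a reversible cycle Q_H/Q_C = T_H/T_C, so Q_H = Q_C·T_H/T_C = 318 × 291.00/262.15 = 353 kW.

Q̇_H ≈ 353 kW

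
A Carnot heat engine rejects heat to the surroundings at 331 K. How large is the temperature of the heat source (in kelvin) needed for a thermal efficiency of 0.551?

From η = 1 − T_C/T_H, solving for T_H gives T_H = T_C/(1 − η) = 331.00/(1 − 0.551) = 737 K.

T_H ≈ 737 K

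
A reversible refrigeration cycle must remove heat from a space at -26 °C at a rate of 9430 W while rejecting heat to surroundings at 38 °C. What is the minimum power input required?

Ẇ_in ≈ 2442 W

T_H = 38 °C → 38 + 273.15 = 311.15 K.
T_C = -26 °C → -26 + 273.15 = 247.15 K.
COP_R = T_C/(T_H − T_C) = 247.15/64.00 = 3.8617.
W = Q_C/COP_R = 9430/3.8617 = 2442 W.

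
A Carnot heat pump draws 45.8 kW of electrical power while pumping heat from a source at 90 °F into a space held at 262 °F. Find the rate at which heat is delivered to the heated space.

T_H = 262 °F → (262 − 32) × 5/9 = 127.78 °C = 400.93 K.
T_C = 90 °F → (90 − 32) × 5/9 = 32.22 °C = 305.37 K.
COP_HP = T_H/(T_H − T_C) = 400.93/95.56 = 4.1958.
Q_H = COP_HP · W = 4.1958 × 45.8 = 192.2 kW.

Q̇_H ≈ 192.2 kW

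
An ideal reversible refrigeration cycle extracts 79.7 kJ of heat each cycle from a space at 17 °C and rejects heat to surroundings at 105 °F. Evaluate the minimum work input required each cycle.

W_in ≈ 6.470 kJ

T_H = 105 °F → (105 − 32) × 5/9 = 40.56 °C = 313.71 K.
T_C = 17 °C → 17 + 273.15 = 290.15 K.
The reversible coefficient of performance is COP_R = T_C/(T_H − T_C) = 290.15/23.56 = 12.3177.
W = Q_C/COP_R = 79.7/12.3177 = 6.470 kJ.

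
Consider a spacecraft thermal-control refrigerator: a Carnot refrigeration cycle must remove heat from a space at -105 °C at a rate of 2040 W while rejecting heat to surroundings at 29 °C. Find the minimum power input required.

T_H = 29 °C → 29 + 273.15 = 302.15 K.
T_C = -105 °C → -105 + 273.15 = 168.15 K.
The reversible coefficient of performance is COP_R = T_C/(T_H − T_C) = 168.15/134.00 = 1.2549.
W = Q_C/COP_R = 2040/1.2549 = 1630 W.

Ẇ_in ≈ 1630 W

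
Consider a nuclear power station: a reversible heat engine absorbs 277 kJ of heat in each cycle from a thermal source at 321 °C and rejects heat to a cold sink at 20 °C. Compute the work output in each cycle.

W ≈ 140 kJ

T_H = 321 °C → 321 + 273.15 = 594.15 K.
T_C = 20 °C → 20 + 273.15 = 293.15 K.
For a reversible engine, η = 1 − T_C/T_H = 1 − 293.15/594.15 = 0.5066.
W = η·Q_H = 0.5066 × 277 = 140 kJ.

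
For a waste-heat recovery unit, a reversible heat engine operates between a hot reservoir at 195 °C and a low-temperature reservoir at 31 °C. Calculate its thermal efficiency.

T_H = 195 °C → 195 + 273.15 = 468.15 K.
T_C = 31 °C → 31 + 273.15 = 304.15 K.
Since the cycle is reversible, η = 1 − T_C/T_H = 1 − 304.15/468.15 = 0.350.

η ≈ 0.350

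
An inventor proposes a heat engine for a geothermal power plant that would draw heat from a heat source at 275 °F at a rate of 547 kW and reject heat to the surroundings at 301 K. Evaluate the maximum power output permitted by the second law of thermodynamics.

T_H = 275 °F → (275 − 32) × 5/9 = 135.00 °C = 408.15 K.
No engine can exceed the Carnot limit: η_max = 1 − T_C/T_H = 1 − 301.00/408.15 = 0.2625.
W_max = η_max · Q_H = 0.2625 × 547 = 143.6 kW.

Ẇ_max ≈ 143.6 kW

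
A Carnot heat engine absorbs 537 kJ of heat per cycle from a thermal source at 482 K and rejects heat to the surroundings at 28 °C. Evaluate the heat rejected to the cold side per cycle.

Q_C ≈ 336 kJ

T_C = 28 °C → 28 + 273.15 = 301.15 K.
For a reversible engine, η = 1 − T_C/T_H = 1 − 301.15/482.00 = 0.3752.
For a reversible cycle Q_C/Q_H = T_C/T_H, so Q_C = 537 × 301.15/482.00 = 336 kJ.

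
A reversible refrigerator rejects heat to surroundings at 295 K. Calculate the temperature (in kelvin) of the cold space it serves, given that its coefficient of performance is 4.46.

T_C ≈ 241 K

COP_R = T_C/(T_H − T_C) ⇒ T_C = T_H·COP_R/(1 + COP_R) = 295.00 × 4.46/(1 + 4.46) = 241 K.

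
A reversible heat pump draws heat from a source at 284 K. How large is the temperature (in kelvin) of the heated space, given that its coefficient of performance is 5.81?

COP_HP = T_H/(T_H − T_C) ⇒ T_H = T_C·COP_HP/(COP_HP − 1) = 284.00 × 5.81/(5.81 − 1) = 343 K.

T_H ≈ 343 K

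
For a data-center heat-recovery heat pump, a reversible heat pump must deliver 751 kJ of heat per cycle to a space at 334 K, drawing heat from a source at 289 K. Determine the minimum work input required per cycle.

W_in ≈ 101 kJ

Reversible heating COP: COP_HP = T_H/(T_H − T_C) = 334.00/45.00 = 7.4222.
W = Q_H/COP_HP = 751/7.4222 = 101 kJ.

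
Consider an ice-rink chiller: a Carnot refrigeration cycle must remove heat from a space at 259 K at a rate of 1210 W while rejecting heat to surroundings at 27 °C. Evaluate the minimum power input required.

Ẇ_in ≈ 192 W

T_H = 27 °C → 27 + 273.15 = 300.15 K.
The reversible coefficient of performance is COP_R = T_C/(T_H − T_C) = 259.00/41.15 = 6.2940.
W = Q_C/COP_R = 1210/6.2940 = 192 W.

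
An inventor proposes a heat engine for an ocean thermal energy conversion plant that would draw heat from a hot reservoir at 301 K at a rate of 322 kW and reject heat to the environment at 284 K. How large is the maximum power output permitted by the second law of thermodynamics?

Ẇ_max ≈ 18.2 kW

The upper bound on efficiency is η_max = 1 − T_C/T_H = 1 − 284.00/301.00 = 0.0565.
W_max = η_max · Q_H = 0.0565 × 322 = 18.2 kW.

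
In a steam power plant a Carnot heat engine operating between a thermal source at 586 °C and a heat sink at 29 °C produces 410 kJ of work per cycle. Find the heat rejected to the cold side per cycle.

Q_C ≈ 222 kJ

T_H = 586 °C → 586 + 273.15 = 859.15 K.
T_C = 29 °C → 29 + 273.15 = 302.15 K.
The Carnot efficiency is η = 1 − T_C/T_H = 1 − 302.15/859.15 = 0.6483.
Since Q_C/Q_H = T_C/T_H and Q_H = W/η, Q_C = W·T_C/(T_H − T_C) = 410 × 302.15/557.00 = 222 kJ.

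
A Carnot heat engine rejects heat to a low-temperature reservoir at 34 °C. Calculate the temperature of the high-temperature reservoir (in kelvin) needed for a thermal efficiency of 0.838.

T_C = 34 °C → 34 + 273.15 = 307.15 K.
From η = 1 − T_C/T_H, solving for T_H gives T_H = T_C/(1 − η) = 307.15/(1 − 0.838) = 1896 K.

T_H ≈ 1896 K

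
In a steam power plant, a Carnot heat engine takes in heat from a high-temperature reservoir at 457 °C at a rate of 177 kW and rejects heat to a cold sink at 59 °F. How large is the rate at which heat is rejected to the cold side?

Q̇_C ≈ 69.85 kW

T_H = 457 °C → 457 + 273.15 = 730.15 K.
T_C = 59 °F → (59 − 32) × 5/9 = 15.00 °C = 288.15 K.
The Carnot efficiency is η = 1 − T_C/T_H = 1 − 288.15/730.15 = 0.6054.
For a reversible cycle Q_C/Q_H = T_C/T_H, so Q_C = 177 × 288.15/730.15 = 69.85 kW.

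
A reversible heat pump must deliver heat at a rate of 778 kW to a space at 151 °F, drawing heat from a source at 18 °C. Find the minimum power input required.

T_H = 151 °F → (151 − 32) × 5/9 = 66.11 °C = 339.26 K.
T_C = 18 °C → 18 + 273.15 = 291.15 K.
Reversible heating COP: COP_HP = T_H/(T_H − T_C) = 339.26/48.11 = 7.0516.
W = Q_H/COP_HP = 778/7.0516 = 110 kW.

Ẇ_in ≈ 110 kW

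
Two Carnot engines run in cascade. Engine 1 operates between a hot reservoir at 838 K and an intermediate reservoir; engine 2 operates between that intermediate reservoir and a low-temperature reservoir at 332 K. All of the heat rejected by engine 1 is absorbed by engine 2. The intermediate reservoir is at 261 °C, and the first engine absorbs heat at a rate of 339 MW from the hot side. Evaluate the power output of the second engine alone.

Ẇ₂ ≈ 81.8 MW

T_m = 261 °C → 261 + 273.15 = 534.15 K.
Heat entering the second stage: Q_m = Q_H·(T_m/T_H) = 339 × 534.15/838.00 = 216 MW.
Second-stage efficiency η₂ = 1 − T_C/T_m = 1 − 332.00/534.15 = 0.3785, so W₂ = η₂·Q_m = 81.8 MW.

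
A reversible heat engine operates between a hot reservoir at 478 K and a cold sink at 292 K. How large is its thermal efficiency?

η ≈ 0.389

η_rev = 1 − T_C/T_H = 1 − 292.00/478.00 = 0.389.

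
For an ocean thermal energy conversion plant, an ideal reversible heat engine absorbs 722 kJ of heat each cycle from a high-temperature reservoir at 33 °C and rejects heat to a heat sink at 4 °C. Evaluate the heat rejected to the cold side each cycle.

Q_C ≈ 654 kJ

T_H = 33 °C → 33 + 273.15 = 306.15 K.
T_C = 4 °C → 4 + 273.15 = 277.15 K.
For a reversible engine, η = 1 − T_C/T_H = 1 − 277.15/306.15 = 0.0947.
For a reversible cycle Q_C/Q_H = T_C/T_H, so Q_C = 722 × 277.15/306.15 = 654 kJ.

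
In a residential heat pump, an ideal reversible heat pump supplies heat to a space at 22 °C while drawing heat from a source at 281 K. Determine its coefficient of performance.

T_H = 22 °C → 22 + 273.15 = 295.15 K.
COP_HP = T_H/(T_H − T_C) = 295.15/(295.15 − 281.00) = 20.86.

COP_HP ≈ 20.86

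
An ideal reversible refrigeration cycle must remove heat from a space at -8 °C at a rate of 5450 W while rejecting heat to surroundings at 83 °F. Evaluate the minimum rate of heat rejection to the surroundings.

T_H = 83 °F → (83 − 32) × 5/9 = 28.33 °C = 301.48 K.
T_C = -8 °C → -8 + 273.15 = 265.15 K.
For a reversible cycle Q_H/Q_C = T_H/T_C, so Q_H = Q_C·T_H/T_C = 5450 × 301.48/265.15 = 6197 W.

Q̇_H ≈ 6197 W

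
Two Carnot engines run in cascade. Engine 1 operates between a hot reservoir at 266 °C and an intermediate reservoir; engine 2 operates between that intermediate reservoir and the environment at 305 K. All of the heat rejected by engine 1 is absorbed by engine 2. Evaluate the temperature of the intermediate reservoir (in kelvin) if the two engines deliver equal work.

T_H = 266 °C → 266 + 273.15 = 539.15 K.
For reversible stages Q_m = Q_H·(T_m/T_H). Setting W₁ = Q_H(1 − T_m/T_H) equal to W₂ = Q_m(1 − T_C/T_m) = Q_H·(T_m − T_C)/T_H gives T_H − T_m = T_m − T_C, so T_m = (T_H + T_C)/2 = (539.15 + 305.00)/2 = 422 K.

T_m ≈ 422 K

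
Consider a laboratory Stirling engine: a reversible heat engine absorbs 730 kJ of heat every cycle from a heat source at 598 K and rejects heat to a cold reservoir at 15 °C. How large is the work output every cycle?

W ≈ 378 kJ

T_C = 15 °C → 15 + 273.15 = 288.15 K.
Since the cycle is reversible, η = 1 − T_C/T_H = 1 − 288.15/598.00 = 0.5181.
W = η·Q_H = 0.5181 × 730 = 378 kJ.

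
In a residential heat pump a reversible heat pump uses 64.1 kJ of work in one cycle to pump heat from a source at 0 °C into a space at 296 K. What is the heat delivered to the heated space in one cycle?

T_C = 0 °C → 0 + 273.15 = 273.15 K.
For a reversible heat pump, COP_HP = T_H/(T_H − T_C) = 296.00/22.85 = 12.9540.
Q_H = COP_HP · W = 12.9540 × 64.1 = 830 kJ.

Q_H ≈ 830 kJ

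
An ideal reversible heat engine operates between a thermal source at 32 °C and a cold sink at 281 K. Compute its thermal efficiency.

η ≈ 0.0791

T_H = 32 °C → 32 + 273.15 = 305.15 K.
η_rev = 1 − T_C/T_H = 1 − 281.00/305.15 = 0.0791.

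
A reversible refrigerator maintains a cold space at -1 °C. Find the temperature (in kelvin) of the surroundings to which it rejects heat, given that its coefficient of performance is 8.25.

T_C = -1 °C → -1 + 273.15 = 272.15 K.
COP_R = T_C/(T_H − T_C) ⇒ T_H = T_C·(1 + 1/COP_R) = 272.15 × (1 + 1/8.25) = 305 K.

T_H ≈ 305 K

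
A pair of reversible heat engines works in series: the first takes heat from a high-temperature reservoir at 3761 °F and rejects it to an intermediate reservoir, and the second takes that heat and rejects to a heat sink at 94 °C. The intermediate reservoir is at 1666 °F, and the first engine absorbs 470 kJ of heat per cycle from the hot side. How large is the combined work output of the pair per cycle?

W_total ≈ 396.4 kJ

T_H = 3761 °F → (3761 − 32) × 5/9 = 2071.67 °C = 2344.82 K.
T_C = 94 °C → 94 + 273.15 = 367.15 K.
Two reversible stages in series are equivalent to a single Carnot engine between T_H and T_C, so η_total = 1 − T_C/T_H = 1 − 367.15/2344.82 = 0.8434.
W_total = η_total · Q_H = 0.8434 × 470 = 396.4 kJ.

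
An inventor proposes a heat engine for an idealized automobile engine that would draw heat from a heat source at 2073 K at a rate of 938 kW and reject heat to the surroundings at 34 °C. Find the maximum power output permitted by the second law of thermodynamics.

T_C = 34 °C → 34 + 273.15 = 307.15 K.
No engine can exceed the Carnot limit: η_max = 1 − T_C/T_H = 1 − 307.15/2073.00 = 0.8518.
W_max = η_max · Q_H = 0.8518 × 938 = 799.0 kW.

Ẇ_max ≈ 799.0 kW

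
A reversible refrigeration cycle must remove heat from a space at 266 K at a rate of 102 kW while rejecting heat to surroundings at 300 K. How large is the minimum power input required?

Ẇ_in ≈ 13.0 kW

Carnot COP: COP_R = T_C/(T_H − T_C) = 266.00/34.00 = 7.8235.
W = Q_C/COP_R = 102/7.8235 = 13.0 kW.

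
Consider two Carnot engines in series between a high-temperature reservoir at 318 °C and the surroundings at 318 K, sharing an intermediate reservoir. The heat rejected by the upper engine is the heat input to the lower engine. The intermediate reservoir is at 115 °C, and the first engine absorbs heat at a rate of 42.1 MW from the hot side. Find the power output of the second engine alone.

T_H = 318 °C → 318 + 273.15 = 591.15 K.
T_m = 115 °C → 115 + 273.15 = 388.15 K.
Heat entering the second stage: Q_m = Q_H·(T_m/T_H) = 42.1 × 388.15/591.15 = 27.6 MW.
Second-stage efficiency η₂ = 1 − T_C/T_m = 1 − 318.00/388.15 = 0.1807, so W₂ = η₂·Q_m = 5.00 MW.

Ẇ₂ ≈ 5.00 MW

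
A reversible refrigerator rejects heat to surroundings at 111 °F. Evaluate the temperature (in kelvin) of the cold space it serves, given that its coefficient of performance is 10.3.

T_H = 111 °F → (111 − 32) × 5/9 = 43.89 °C = 317.04 K.
COP_R = T_C/(T_H − T_C) ⇒ T_C = T_H·COP_R/(1 + COP_R) = 317.04 × 10.3/(1 + 10.3) = 289 K.

T_C ≈ 289 K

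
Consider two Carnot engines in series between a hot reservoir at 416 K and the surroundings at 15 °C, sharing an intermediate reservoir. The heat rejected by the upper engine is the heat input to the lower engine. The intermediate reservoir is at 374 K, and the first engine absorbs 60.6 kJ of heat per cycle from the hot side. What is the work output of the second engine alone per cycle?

T_C = 15 °C → 15 + 273.15 = 288.15 K.
Heat entering the second stage: Q_m = Q_H·(T_m/T_H) = 60.6 × 374.00/416.00 = 54.48 kJ.
Second-stage efficiency η₂ = 1 − T_C/T_m = 1 − 288.15/374.00 = 0.2295, so W₂ = η₂·Q_m = 12.51 kJ.

W₂ ≈ 12.51 kJ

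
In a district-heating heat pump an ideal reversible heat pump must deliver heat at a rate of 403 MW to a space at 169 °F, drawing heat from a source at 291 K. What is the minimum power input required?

Ẇ_in ≈ 67.2 MW

T_H = 169 °F → (169 − 32) × 5/9 = 76.11 °C = 349.26 K.
Reversible heating COP: COP_HP = T_H/(T_H − T_C) = 349.26/58.26 = 5.9948.
W = Q_H/COP_HP = 403/5.9948 = 67.2 MW.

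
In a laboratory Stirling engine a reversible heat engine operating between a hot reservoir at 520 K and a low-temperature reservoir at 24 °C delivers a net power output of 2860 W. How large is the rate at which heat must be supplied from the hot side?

Q̇_H ≈ 6670 W

T_C = 24 °C → 24 + 273.15 = 297.15 K.
η_rev = 1 − T_C/T_H = 1 − 297.15/520.00 = 0.4286.
Q_H = W/η = 2860/0.4286 = 6670 W.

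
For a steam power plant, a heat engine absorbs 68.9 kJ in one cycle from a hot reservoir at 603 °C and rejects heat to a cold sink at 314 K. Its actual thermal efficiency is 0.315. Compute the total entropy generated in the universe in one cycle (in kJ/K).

T_H = 603 °C → 603 + 273.15 = 876.15 K.
W = η·Q_H = 0.315 × 68.9 = 21.70 kJ, so Q_C = Q_H − W = 47.20 kJ.
Reservoir entropy changes: ΔS_H = −Q_H/T_H = −68.9/876.15 = -0.07864 kJ/K and ΔS_C = +Q_C/T_C = 47.20/314.00 = 0.1503 kJ/K.
ΔS_univ = −Q_H/T_H + Q_C/T_C = 0.0717 kJ/K (> 0, since η = 0.315 < η_Carnot = 0.642).

ΔS_univ ≈ 0.0717 kJ/K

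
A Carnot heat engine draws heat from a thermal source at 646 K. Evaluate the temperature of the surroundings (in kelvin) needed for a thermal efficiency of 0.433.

From η = 1 − T_C/T_H, T_C = T_H·(1 − η) = 646.00 × (1 − 0.433) = 366.3 K.

T_C ≈ 366.3 K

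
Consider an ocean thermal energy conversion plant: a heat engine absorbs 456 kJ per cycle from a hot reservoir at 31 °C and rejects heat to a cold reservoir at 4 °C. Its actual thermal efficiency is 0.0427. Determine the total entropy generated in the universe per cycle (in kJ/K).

ΔS_univ ≈ 0.07580 kJ/K

T_H = 31 °C → 31 + 273.15 = 304.15 K.
T_C = 4 °C → 4 + 273.15 = 277.15 K.
W = η·Q_H = 0.0427 × 456 = 19.47 kJ, so Q_C = Q_H − W = 436.5 kJ.
The hot reservoir loses entropy Q_H/T_H = 456/304.15 = 1.499 kJ/K; the cold reservoir gains Q_C/T_C = 436.5/277.15 = 1.575 kJ/K.
ΔS_univ = −Q_H/T_H + Q_C/T_C = 0.07580 kJ/K (> 0, since η = 0.0427 < η_Carnot = 0.089).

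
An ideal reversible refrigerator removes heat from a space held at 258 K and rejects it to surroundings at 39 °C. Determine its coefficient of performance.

COP_R ≈ 4.76

T_H = 39 °C → 39 + 273.15 = 312.15 K.
For a reversible refrigerator, COP_R = T_C/(T_H − T_C) = 258.00/(312.15 − 258.00) = 4.76.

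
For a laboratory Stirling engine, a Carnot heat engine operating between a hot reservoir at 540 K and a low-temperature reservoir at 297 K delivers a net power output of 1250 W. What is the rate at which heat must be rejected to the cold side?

The Carnot efficiency is η = 1 − T_C/T_H = 1 − 297.00/540.00 = 0.4500.
Since Q_C/Q_H = T_C/T_H and Q_H = W/η, Q_C = W·T_C/(T_H − T_C) = 1250 × 297.00/243.00 = 1528 W.

Q̇_C ≈ 1528 W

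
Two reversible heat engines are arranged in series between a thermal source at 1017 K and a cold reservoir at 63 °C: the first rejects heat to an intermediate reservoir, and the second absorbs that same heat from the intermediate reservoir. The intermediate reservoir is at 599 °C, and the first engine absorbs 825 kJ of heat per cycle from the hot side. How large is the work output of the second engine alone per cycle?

T_C = 63 °C → 63 + 273.15 = 336.15 K.
T_m = 599 °C → 599 + 273.15 = 872.15 K.
Heat entering the second stage: Q_m = Q_H·(T_m/T_H) = 825 × 872.15/1017.00 = 707.5 kJ.
Second-stage efficiency η₂ = 1 − T_C/T_m = 1 − 336.15/872.15 = 0.6146, so W₂ = η₂·Q_m = 434.8 kJ.

W₂ ≈ 434.8 kJ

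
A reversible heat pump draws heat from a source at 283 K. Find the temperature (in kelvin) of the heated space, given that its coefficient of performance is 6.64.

COP_HP = T_H/(T_H − T_C) ⇒ T_H = T_C·COP_HP/(COP_HP − 1) = 283.00 × 6.64/(6.64 − 1) = 333.2 K.

T_H ≈ 333.2 K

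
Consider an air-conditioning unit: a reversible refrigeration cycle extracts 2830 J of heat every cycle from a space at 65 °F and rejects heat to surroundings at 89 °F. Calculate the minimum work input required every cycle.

T_H = 89 °F → (89 − 32) × 5/9 = 31.67 °C = 304.82 K.
T_C = 65 °F → (65 − 32) × 5/9 = 18.33 °C = 291.48 K.
For a reversible refrigerator, COP_R = T_C/(T_H − T_C) = 291.48/13.33 = 21.8612.
W = Q_C/COP_R = 2830/21.8612 = 129 J.

W_in ≈ 129 J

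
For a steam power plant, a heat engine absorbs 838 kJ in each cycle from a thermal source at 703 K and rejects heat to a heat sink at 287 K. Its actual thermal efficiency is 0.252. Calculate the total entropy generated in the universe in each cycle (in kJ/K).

W = η·Q_H = 0.252 × 838 = 211.2 kJ, so Q_C = Q_H − W = 626.8 kJ.
Entropy balance on the reservoirs: −Q_H/T_H = -1.192 kJ/K, +Q_C/T_C = 2.184 kJ/K.
ΔS_univ = −Q_H/T_H + Q_C/T_C = 0.992 kJ/K (> 0, since η = 0.252 < η_Carnot = 0.592).

ΔS_univ ≈ 0.992 kJ/K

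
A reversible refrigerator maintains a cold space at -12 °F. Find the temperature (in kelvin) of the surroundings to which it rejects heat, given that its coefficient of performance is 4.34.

T_H ≈ 306.0 K

T_C = -12 °F → (-12 − 32) × 5/9 = -24.44 °C = 248.71 K.
COP_R = T_C/(T_H − T_C) ⇒ T_H = T_C·(1 + 1/COP_R) = 248.71 × (1 + 1/4.34) = 306.0 K.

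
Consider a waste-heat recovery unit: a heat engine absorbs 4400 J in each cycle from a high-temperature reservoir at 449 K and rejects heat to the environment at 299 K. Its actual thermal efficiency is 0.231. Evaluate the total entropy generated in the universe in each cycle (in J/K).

ΔS_univ ≈ 1.52 J/K

W = η·Q_H = 0.231 × 4400 = 1016 J, so Q_C = Q_H − W = 3384 J.
Entropy balance on the reservoirs: −Q_H/T_H = -9.800 J/K, +Q_C/T_C = 11.32 J/K.
ΔS_univ = −Q_H/T_H + Q_C/T_C = 1.52 J/K (> 0, since η = 0.231 < η_Carnot = 0.334).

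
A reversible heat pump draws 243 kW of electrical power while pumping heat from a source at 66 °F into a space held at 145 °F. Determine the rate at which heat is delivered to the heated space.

T_H = 145 °F → (145 − 32) × 5/9 = 62.78 °C = 335.93 K.
T_C = 66 °F → (66 − 32) × 5/9 = 18.89 °C = 292.04 K.
Reversible heating COP: COP_HP = T_H/(T_H − T_C) = 335.93/43.89 = 7.6541.
Q_H = COP_HP · W = 7.6541 × 243 = 1860 kW.

Q̇_H ≈ 1860 kW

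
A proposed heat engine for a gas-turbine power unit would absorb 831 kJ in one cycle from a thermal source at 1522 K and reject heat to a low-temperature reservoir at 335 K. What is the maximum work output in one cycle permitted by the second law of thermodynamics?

By the Carnot theorem, η_max = 1 − T_C/T_H = 1 − 335.00/1522.00 = 0.7799.
W_max = η_max · Q_H = 0.7799 × 831 = 648 kJ.

W_max ≈ 648 kJ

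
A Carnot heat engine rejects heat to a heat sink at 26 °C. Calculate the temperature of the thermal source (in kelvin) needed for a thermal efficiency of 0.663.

T_C = 26 °C → 26 + 273.15 = 299.15 K.
From η = 1 − T_C/T_H, solving for T_H gives T_H = T_C/(1 − η) = 299.15/(1 − 0.663) = 888 K.

T_H ≈ 888 K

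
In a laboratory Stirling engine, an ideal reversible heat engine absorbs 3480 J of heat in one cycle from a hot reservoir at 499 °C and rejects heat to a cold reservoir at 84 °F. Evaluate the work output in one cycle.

W ≈ 2120 J

T_H = 499 °C → 499 + 273.15 = 772.15 K.
T_C = 84 °F → (84 − 32) × 5/9 = 28.89 °C = 302.04 K.
The Carnot efficiency is η = 1 − T_C/T_H = 1 − 302.04/772.15 = 0.6088.
W = η·Q_H = 0.6088 × 3480 = 2120 J.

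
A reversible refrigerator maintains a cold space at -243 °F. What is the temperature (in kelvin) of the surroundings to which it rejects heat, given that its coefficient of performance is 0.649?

T_H ≈ 306 K

T_C = -243 °F → (-243 − 32) × 5/9 = -152.78 °C = 120.37 K.
COP_R = T_C/(T_H − T_C) ⇒ T_H = T_C·(1 + 1/COP_R) = 120.37 × (1 + 1/0.649) = 306 K.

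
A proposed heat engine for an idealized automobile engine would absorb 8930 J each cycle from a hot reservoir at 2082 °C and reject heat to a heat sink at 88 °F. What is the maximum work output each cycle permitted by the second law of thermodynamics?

T_H = 2082 °C → 2082 + 273.15 = 2355.15 K.
T_C = 88 °F → (88 − 32) × 5/9 = 31.11 °C = 304.26 K.
By the Carnot theorem, η_max = 1 − T_C/T_H = 1 − 304.26/2355.15 = 0.8708.
W_max = η_max · Q_H = 0.8708 × 8930 = 7780 J.

W_max ≈ 7780 J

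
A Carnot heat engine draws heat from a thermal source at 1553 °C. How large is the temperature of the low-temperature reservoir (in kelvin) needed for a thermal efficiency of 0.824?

T_H = 1553 °C → 1553 + 273.15 = 1826.15 K.
From η = 1 − T_C/T_H, T_C = T_H·(1 − η) = 1826.15 × (1 − 0.824) = 321 K.

T_C ≈ 321 K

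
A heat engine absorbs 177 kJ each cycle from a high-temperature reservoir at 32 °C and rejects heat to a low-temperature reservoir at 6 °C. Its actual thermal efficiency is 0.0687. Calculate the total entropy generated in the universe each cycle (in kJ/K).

T_H = 32 °C → 32 + 273.15 = 305.15 K.
T_C = 6 °C → 6 + 273.15 = 279.15 K.
W = η·Q_H = 0.0687 × 177 = 12.16 kJ, so Q_C = Q_H − W = 164.8 kJ.
Reservoir entropy changes: ΔS_H = −Q_H/T_H = −177/305.15 = -0.5800 kJ/K and ΔS_C = +Q_C/T_C = 164.8/279.15 = 0.5905 kJ/K.
ΔS_univ = −Q_H/T_H + Q_C/T_C = 0.0105 kJ/K (> 0, since η = 0.0687 < η_Carnot = 0.085).

ΔS_univ ≈ 0.0105 kJ/K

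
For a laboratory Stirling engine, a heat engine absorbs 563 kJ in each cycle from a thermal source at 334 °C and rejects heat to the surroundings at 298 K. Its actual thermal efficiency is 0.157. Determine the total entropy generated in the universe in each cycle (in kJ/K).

ΔS_univ ≈ 0.665 kJ/K

T_H = 334 °C → 334 + 273.15 = 607.15 K.
W = η·Q_H = 0.157 × 563 = 88.39 kJ, so Q_C = Q_H − W = 474.6 kJ.
Reservoir entropy changes: ΔS_H = −Q_H/T_H = −563/607.15 = -0.9273 kJ/K and ΔS_C = +Q_C/T_C = 474.6/298.00 = 1.593 kJ/K.
ΔS_univ = −Q_H/T_H + Q_C/T_C = 0.665 kJ/K (> 0, since η = 0.157 < η_Carnot = 0.509).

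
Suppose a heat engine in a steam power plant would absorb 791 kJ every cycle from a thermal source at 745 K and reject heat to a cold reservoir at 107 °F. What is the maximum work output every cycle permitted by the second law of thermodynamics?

T_C = 107 °F → (107 − 32) × 5/9 = 41.67 °C = 314.82 K.
The second-law ceiling is the Carnot efficiency, η_max = 1 − T_C/T_H = 1 − 314.82/745.00 = 0.5774.
W_max = η_max · Q_H = 0.5774 × 791 = 456.7 kJ.

W_max ≈ 456.7 kJ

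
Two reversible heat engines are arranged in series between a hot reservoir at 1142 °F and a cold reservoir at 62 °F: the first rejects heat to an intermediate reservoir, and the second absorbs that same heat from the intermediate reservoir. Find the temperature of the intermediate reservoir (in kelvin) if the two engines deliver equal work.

T_m ≈ 590 K

T_H = 1142 °F → (1142 − 32) × 5/9 = 616.67 °C = 889.82 K.
T_C = 62 °F → (62 − 32) × 5/9 = 16.67 °C = 289.82 K.
For reversible stages Q_m = Q_H·(T_m/T_H). Setting W₁ = Q_H(1 − T_m/T_H) equal to W₂ = Q_m(1 − T_C/T_m) = Q_H·(T_m − T_C)/T_H gives T_H − T_m = T_m − T_C, so T_m = (T_H + T_C)/2 = (889.82 + 289.82)/2 = 590 K.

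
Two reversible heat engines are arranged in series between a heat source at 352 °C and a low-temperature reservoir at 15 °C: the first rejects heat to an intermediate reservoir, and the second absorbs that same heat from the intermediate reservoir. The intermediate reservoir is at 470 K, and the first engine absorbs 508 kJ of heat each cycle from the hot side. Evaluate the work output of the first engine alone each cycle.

W₁ ≈ 126 kJ

T_H = 352 °C → 352 + 273.15 = 625.15 K.
T_C = 15 °C → 15 + 273.15 = 288.15 K.
First-stage efficiency η₁ = 1 − T_m/T_H = 1 − 470.00/625.15 = 0.2482.
W₁ = η₁·Q_H = 0.2482 × 508 = 126 kJ.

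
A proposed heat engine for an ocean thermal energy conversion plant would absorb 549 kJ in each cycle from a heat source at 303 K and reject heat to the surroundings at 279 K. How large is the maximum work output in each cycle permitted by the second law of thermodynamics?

W_max ≈ 43.5 kJ

The second-law ceiling is the Carnot efficiency, η_max = 1 − T_C/T_H = 1 − 279.00/303.00 = 0.0792.
W_max = η_max · Q_H = 0.0792 × 549 = 43.5 kJ.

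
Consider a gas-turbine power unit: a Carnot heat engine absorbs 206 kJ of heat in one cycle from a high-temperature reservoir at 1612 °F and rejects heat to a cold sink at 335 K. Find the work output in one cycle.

W ≈ 146 kJ

T_H = 1612 °F → (1612 − 32) × 5/9 = 877.78 °C = 1150.93 K.
Since the cycle is reversible, η = 1 − T_C/T_H = 1 − 335.00/1150.93 = 0.7089.
W = η·Q_H = 0.7089 × 206 = 146 kJ.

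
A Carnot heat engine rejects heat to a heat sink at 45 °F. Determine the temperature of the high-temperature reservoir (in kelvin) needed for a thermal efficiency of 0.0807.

T_C = 45 °F → (45 − 32) × 5/9 = 7.22 °C = 280.37 K.
From η = 1 − T_C/T_H, solving for T_H gives T_H = T_C/(1 − η) = 280.37/(1 − 0.0807) = 305.0 K.

T_H ≈ 305.0 K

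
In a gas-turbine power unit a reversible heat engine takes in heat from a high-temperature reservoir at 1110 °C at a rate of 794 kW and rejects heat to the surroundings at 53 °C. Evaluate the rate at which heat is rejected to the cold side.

Q̇_C ≈ 187 kW

T_H = 1110 °C → 1110 + 273.15 = 1383.15 K.
T_C = 53 °C → 53 + 273.15 = 326.15 K.
The Carnot efficiency is η = 1 − T_C/T_H = 1 − 326.15/1383.15 = 0.7642.
For a reversible cycle Q_C/Q_H = T_C/T_H, so Q_C = 794 × 326.15/1383.15 = 187 kW.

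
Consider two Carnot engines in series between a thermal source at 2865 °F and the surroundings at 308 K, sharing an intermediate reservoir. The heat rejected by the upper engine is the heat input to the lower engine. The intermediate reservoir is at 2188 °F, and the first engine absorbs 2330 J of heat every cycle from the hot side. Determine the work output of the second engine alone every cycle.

T_H = 2865 °F → (2865 − 32) × 5/9 = 1573.89 °C = 1847.04 K.
T_m = 2188 °F → (2188 − 32) × 5/9 = 1197.78 °C = 1470.93 K.
Heat entering the second stage: Q_m = Q_H·(T_m/T_H) = 2330 × 1470.93/1847.04 = 1860 J.
Second-stage efficiency η₂ = 1 − T_C/T_m = 1 − 308.00/1470.93 = 0.7906, so W₂ = η₂·Q_m = 1470 J.

W₂ ≈ 1470 J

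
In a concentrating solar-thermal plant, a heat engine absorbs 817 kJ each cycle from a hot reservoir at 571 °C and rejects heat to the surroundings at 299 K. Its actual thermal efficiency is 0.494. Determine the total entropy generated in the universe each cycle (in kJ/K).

ΔS_univ ≈ 0.415 kJ/K

T_H = 571 °C → 571 + 273.15 = 844.15 K.
W = η·Q_H = 0.494 × 817 = 403.6 kJ, so Q_C = Q_H − W = 413.4 kJ.
Reservoir entropy changes: ΔS_H = −Q_H/T_H = −817/844.15 = -0.9678 kJ/K and ΔS_C = +Q_C/T_C = 413.4/299.00 = 1.383 kJ/K.
ΔS_univ = −Q_H/T_H + Q_C/T_C = 0.415 kJ/K (> 0, since η = 0.494 < η_Carnot = 0.646).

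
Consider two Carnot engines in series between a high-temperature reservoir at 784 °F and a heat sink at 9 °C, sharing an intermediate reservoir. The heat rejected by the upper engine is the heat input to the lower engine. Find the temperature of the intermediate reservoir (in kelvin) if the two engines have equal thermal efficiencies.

T_H = 784 °F → (784 − 32) × 5/9 = 417.78 °C = 690.93 K.
T_C = 9 °C → 9 + 273.15 = 282.15 K.
Equal efficiencies require 1 − T_m/T_H = 1 − T_C/T_m, i.e. T_m/T_H = T_C/T_m, so T_m = √(T_H·T_C) = √(690.93 × 282.15) = 441.5 K.

T_m ≈ 441.5 K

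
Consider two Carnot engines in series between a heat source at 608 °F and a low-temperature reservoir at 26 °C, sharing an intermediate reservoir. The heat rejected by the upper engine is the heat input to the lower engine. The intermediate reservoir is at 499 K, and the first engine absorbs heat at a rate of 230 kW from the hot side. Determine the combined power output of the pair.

Ẇ_total ≈ 114 kW

T_H = 608 °F → (608 − 32) × 5/9 = 320.00 °C = 593.15 K.
T_C = 26 °C → 26 + 273.15 = 299.15 K.
Two reversible stages in series are equivalent to a single Carnot engine between T_H and T_C, so η_total = 1 − T_C/T_H = 1 − 299.15/593.15 = 0.4957.
W_total = η_total · Q_H = 0.4957 × 230 = 114 kW.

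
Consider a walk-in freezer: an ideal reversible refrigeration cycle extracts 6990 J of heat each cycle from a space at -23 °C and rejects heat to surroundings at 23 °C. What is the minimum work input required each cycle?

T_H = 23 °C → 23 + 273.15 = 296.15 K.
T_C = -23 °C → -23 + 273.15 = 250.15 K.
For a reversible refrigerator, COP_R = T_C/(T_H − T_C) = 250.15/46.00 = 5.4380.
W = Q_C/COP_R = 6990/5.4380 = 1290 J.

W_in ≈ 1290 J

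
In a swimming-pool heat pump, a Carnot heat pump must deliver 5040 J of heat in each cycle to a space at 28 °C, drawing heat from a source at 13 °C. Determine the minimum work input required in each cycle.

T_H = 28 °C → 28 + 273.15 = 301.15 K.
T_C = 13 °C → 13 + 273.15 = 286.15 K.
The Carnot heat-pump COP is COP_HP = T_H/(T_H − T_C) = 301.15/15.00 = 20.0767.
W = Q_H/COP_HP = 5040/20.0767 = 251 J.

W_in ≈ 251 J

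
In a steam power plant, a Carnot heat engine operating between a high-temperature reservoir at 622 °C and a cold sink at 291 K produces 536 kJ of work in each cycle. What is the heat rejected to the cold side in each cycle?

Q_C ≈ 258 kJ

T_H = 622 °C → 622 + 273.15 = 895.15 K.
The Carnot efficiency is η = 1 − T_C/T_H = 1 − 291.00/895.15 = 0.6749.
Since Q_C/Q_H = T_C/T_H and Q_H = W/η, Q_C = W·T_C/(T_H − T_C) = 536 × 291.00/604.15 = 258 kJ.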